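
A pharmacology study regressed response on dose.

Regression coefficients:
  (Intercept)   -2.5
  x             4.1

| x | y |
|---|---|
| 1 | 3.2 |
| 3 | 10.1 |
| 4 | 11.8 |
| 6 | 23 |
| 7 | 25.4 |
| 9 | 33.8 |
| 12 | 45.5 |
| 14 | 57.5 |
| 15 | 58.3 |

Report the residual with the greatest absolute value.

x=1: ŷ = -2.5 + 4.1·1 = 1.6; r = 3.2 − 1.6 = 1.6
x=3: ŷ = -2.5 + 4.1·3 = 9.8; r = 10.1 − 9.8 = 0.3
x=4: ŷ = -2.5 + 4.1·4 = 13.9; r = 11.8 − 13.9 = -2.1
x=6: ŷ = -2.5 + 4.1·6 = 22.1; r = 23 − 22.1 = 0.9
x=7: ŷ = -2.5 + 4.1·7 = 26.2; r = 25.4 − 26.2 = -0.8
x=9: ŷ = -2.5 + 4.1·9 = 34.4; r = 33.8 − 34.4 = -0.6
x=12: ŷ = -2.5 + 4.1·12 = 46.7; r = 45.5 − 46.7 = -1.2
x=14: ŷ = -2.5 + 4.1·14 = 54.9; r = 57.5 − 54.9 = 2.6
x=15: ŷ = -2.5 + 4.1·15 = 59; r = 58.3 − 59 = -0.7
Largest |r| is 2.6 at x = 14, residual 2.6.

r = 2.6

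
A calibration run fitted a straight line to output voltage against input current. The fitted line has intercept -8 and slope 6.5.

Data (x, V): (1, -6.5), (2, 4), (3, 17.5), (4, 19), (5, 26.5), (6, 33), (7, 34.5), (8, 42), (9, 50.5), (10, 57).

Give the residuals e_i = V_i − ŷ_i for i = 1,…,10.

x=1: ŷ = -8 + 6.5·1 = -1.5; e = -6.5 − (-1.5) = -5
x=2: ŷ = -8 + 6.5·2 = 5; e = 4 − 5 = -1
x=3: ŷ = -8 + 6.5·3 = 11.5; e = 17.5 − 11.5 = 6
x=4: ŷ = -8 + 6.5·4 = 18; e = 19 − 18 = 1
x=5: ŷ = -8 + 6.5·5 = 24.5; e = 26.5 − 24.5 = 2
x=6: ŷ = -8 + 6.5·6 = 31; e = 33 − 31 = 2
x=7: ŷ = -8 + 6.5·7 = 37.5; e = 34.5 − 37.5 = -3
x=8: ŷ = -8 + 6.5·8 = 44; e = 42 − 44 = -2
x=9: ŷ = -8 + 6.5·9 = 50.5; e = 50.5 − 50.5 = 0
x=10: ŷ = -8 + 6.5·10 = 57; e = 57 − 57 = 0

-5, -1, 6, 1, 2, 2, -3, -2, 0, 0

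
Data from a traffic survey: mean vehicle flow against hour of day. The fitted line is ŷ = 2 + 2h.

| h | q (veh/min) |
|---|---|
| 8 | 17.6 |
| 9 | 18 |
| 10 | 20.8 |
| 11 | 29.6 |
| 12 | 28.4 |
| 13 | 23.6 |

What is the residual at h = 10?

ŷ = 2 + 2·10 = 22
e = 20.8 − 22 = -1.2

e = -1.2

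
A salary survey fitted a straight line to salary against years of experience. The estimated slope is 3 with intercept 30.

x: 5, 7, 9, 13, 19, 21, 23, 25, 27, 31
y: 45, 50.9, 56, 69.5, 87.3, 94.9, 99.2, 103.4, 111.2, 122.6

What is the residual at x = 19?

ŷ = 30 + 3·19 = 87
r = 87.3 − 87 = 0.3

r = 0.3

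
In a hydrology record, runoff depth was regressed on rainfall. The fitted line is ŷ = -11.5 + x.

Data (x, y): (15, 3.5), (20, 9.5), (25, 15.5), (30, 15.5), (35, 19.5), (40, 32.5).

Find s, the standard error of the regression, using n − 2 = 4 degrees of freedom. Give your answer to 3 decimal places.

s = 3.391

x=15: ŷ = -11.5 + 15 = 3.5; e = 3.5 − 3.5 = 0
x=20: ŷ = -11.5 + 20 = 8.5; e = 9.5 − 8.5 = 1
x=25: ŷ = -11.5 + 25 = 13.5; e = 15.5 − 13.5 = 2
x=30: ŷ = -11.5 + 30 = 18.5; e = 15.5 − 18.5 = -3
x=35: ŷ = -11.5 + 35 = 23.5; e = 19.5 − 23.5 = -4
x=40: ŷ = -11.5 + 40 = 28.5; e = 32.5 − 28.5 = 4
SSE = 0 + 1 + 4 + 9 + 16 + 16 = 46
s = √(46/4) = √11.5 ≈ 3.391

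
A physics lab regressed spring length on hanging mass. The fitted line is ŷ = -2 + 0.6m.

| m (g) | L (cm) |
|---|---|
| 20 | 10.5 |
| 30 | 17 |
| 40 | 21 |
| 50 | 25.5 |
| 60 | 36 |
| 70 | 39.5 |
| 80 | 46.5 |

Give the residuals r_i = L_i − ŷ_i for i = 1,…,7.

0.5, 1, -1, -2.5, 2, -0.5, 0.5

m=20: ŷ = -2 + 0.6·20 = 10; r = 10.5 − 10 = 0.5
m=30: ŷ = -2 + 0.6·30 = 16; r = 17 − 16 = 1
m=40: ŷ = -2 + 0.6·40 = 22; r = 21 − 22 = -1
m=50: ŷ = -2 + 0.6·50 = 28; r = 25.5 − 28 = -2.5
m=60: ŷ = -2 + 0.6·60 = 34; r = 36 − 34 = 2
m=70: ŷ = -2 + 0.6·70 = 40; r = 39.5 − 40 = -0.5
m=80: ŷ = -2 + 0.6·80 = 46; r = 46.5 − 46 = 0.5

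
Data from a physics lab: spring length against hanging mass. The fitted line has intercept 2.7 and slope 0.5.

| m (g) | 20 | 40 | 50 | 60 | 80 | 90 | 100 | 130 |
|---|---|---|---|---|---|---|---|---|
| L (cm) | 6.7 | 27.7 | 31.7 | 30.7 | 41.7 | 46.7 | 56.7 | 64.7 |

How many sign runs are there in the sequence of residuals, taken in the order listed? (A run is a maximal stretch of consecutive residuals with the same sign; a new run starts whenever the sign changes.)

m=20: ŷ = 2.7 + 0.5·20 = 12.7; e = 6.7 − 12.7 = -6
m=40: ŷ = 2.7 + 0.5·40 = 22.7; e = 27.7 − 22.7 = 5
m=50: ŷ = 2.7 + 0.5·50 = 27.7; e = 31.7 − 27.7 = 4
m=60: ŷ = 2.7 + 0.5·60 = 32.7; e = 30.7 − 32.7 = -2
m=80: ŷ = 2.7 + 0.5·80 = 42.7; e = 41.7 − 42.7 = -1
m=90: ŷ = 2.7 + 0.5·90 = 47.7; e = 46.7 − 47.7 = -1
m=100: ŷ = 2.7 + 0.5·100 = 52.7; e = 56.7 − 52.7 = 4
m=130: ŷ = 2.7 + 0.5·130 = 67.7; e = 64.7 − 67.7 = -3
Signs: − + + − − − + −
Runs: −×1, +×2, −×3, +×1, −×1 → 5

5 runs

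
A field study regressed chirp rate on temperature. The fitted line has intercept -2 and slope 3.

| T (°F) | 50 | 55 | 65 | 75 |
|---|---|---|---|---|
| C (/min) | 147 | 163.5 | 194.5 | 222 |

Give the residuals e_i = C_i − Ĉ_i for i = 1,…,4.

-1, 0.5, 1.5, -1

T=50: Ĉ = -2 + 3·50 = 148; e = 147 − 148 = -1
T=55: Ĉ = -2 + 3·55 = 163; e = 163.5 − 163 = 0.5
T=65: Ĉ = -2 + 3·65 = 193; e = 194.5 − 193 = 1.5
T=75: Ĉ = -2 + 3·75 = 223; e = 222 − 223 = -1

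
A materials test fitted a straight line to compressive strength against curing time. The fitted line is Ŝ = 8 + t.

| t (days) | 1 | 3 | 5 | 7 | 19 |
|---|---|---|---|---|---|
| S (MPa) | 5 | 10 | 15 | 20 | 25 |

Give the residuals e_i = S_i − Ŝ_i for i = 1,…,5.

t=1: Ŝ = 8 + 1 = 9; e = 5 − 9 = -4
t=3: Ŝ = 8 + 3 = 11; e = 10 − 11 = -1
t=5: Ŝ = 8 + 5 = 13; e = 15 − 13 = 2
t=7: Ŝ = 8 + 7 = 15; e = 20 − 15 = 5
t=19: Ŝ = 8 + 19 = 27; e = 25 − 27 = -2

-4, -1, 2, 5, -2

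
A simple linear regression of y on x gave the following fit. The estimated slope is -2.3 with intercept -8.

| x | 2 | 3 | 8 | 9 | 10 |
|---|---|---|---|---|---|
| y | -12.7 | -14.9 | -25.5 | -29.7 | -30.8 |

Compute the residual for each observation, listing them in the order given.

x=2: ŷ = -8 − 2.3·2 = -12.6; e = -12.7 − (-12.6) = -0.1
x=3: ŷ = -8 − 2.3·3 = -14.9; e = -14.9 − (-14.9) = 0
x=8: ŷ = -8 − 2.3·8 = -26.4; e = -25.5 − (-26.4) = 0.9
x=9: ŷ = -8 − 2.3·9 = -28.7; e = -29.7 − (-28.7) = -1
x=10: ŷ = -8 − 2.3·10 = -31; e = -30.8 − (-31) = 0.2

-0.1, 0, 0.9, -1, 0.2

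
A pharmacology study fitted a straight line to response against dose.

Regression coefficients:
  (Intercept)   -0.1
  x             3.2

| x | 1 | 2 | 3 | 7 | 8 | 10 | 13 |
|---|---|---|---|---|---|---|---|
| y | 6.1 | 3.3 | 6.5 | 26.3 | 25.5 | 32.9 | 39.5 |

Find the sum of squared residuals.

x=1: ŷ = -0.1 + 3.2·1 = 3.1; e = 6.1 − 3.1 = 3
x=2: ŷ = -0.1 + 3.2·2 = 6.3; e = 3.3 − 6.3 = -3
x=3: ŷ = -0.1 + 3.2·3 = 9.5; e = 6.5 − 9.5 = -3
x=7: ŷ = -0.1 + 3.2·7 = 22.3; e = 26.3 − 22.3 = 4
x=8: ŷ = -0.1 + 3.2·8 = 25.5; e = 25.5 − 25.5 = 0
x=10: ŷ = -0.1 + 3.2·10 = 31.9; e = 32.9 − 31.9 = 1
x=13: ŷ = -0.1 + 3.2·13 = 41.5; e = 39.5 − 41.5 = -2
SSE = 9 + 9 + 9 + 16 + 0 + 1 + 4 = 48

SSE = 48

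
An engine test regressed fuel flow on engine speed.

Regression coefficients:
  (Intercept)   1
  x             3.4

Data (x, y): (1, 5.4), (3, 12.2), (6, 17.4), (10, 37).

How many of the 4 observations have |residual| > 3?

x=1: ŷ = 1 + 3.4·1 = 4.4; r = 5.4 − 4.4 = 1
x=3: ŷ = 1 + 3.4·3 = 11.2; r = 12.2 − 11.2 = 1
x=6: ŷ = 1 + 3.4·6 = 21.4; r = 17.4 − 21.4 = -4
x=10: ŷ = 1 + 3.4·10 = 35; r = 37 − 35 = 2
|r| > 3: x=6 (|r|=4) → 1

1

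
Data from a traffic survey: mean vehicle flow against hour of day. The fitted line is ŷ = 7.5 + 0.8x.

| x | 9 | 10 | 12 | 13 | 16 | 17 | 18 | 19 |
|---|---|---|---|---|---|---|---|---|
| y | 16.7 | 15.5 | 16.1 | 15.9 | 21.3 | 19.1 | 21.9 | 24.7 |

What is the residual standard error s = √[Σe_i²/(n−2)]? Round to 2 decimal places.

s = 1.73

x=9: ŷ = 7.5 + 0.8·9 = 14.7; e = 16.7 − 14.7 = 2
x=10: ŷ = 7.5 + 0.8·10 = 15.5; e = 15.5 − 15.5 = 0
x=12: ŷ = 7.5 + 0.8·12 = 17.1; e = 16.1 − 17.1 = -1
x=13: ŷ = 7.5 + 0.8·13 = 17.9; e = 15.9 − 17.9 = -2
x=16: ŷ = 7.5 + 0.8·16 = 20.3; e = 21.3 − 20.3 = 1
x=17: ŷ = 7.5 + 0.8·17 = 21.1; e = 19.1 − 21.1 = -2
x=18: ŷ = 7.5 + 0.8·18 = 21.9; e = 21.9 − 21.9 = 0
x=19: ŷ = 7.5 + 0.8·19 = 22.7; e = 24.7 − 22.7 = 2
SSE = 4 + 0 + 1 + 4 + 1 + 4 + 0 + 4 = 18
s = √(18/6) = √3 ≈ 1.73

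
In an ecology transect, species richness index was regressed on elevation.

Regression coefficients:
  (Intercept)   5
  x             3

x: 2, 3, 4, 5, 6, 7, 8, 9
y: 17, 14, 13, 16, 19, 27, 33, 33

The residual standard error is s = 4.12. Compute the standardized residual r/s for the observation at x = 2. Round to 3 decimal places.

1.456

ŷ = 5 + 3·2 = 11
r = 17 − 11 = 6
r/s = 6 / 4.12 = 1.456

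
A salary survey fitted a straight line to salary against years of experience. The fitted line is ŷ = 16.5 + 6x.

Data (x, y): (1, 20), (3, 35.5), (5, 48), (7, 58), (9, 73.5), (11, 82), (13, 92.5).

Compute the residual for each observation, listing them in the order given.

-2.5, 1, 1.5, -0.5, 3, -0.5, -2

x=1: ŷ = 16.5 + 6·1 = 22.5; r = 20 − 22.5 = -2.5
x=3: ŷ = 16.5 + 6·3 = 34.5; r = 35.5 − 34.5 = 1
x=5: ŷ = 16.5 + 6·5 = 46.5; r = 48 − 46.5 = 1.5
x=7: ŷ = 16.5 + 6·7 = 58.5; r = 58 − 58.5 = -0.5
x=9: ŷ = 16.5 + 6·9 = 70.5; r = 73.5 − 70.5 = 3
x=11: ŷ = 16.5 + 6·11 = 82.5; r = 82 − 82.5 = -0.5
x=13: ŷ = 16.5 + 6·13 = 94.5; r = 92.5 − 94.5 = -2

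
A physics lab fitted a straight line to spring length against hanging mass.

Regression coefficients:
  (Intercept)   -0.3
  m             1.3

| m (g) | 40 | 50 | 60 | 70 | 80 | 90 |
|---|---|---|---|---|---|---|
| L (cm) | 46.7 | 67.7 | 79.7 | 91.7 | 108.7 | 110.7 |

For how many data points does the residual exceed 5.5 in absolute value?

1

m=40: ŷ = -0.3 + 1.3·40 = 51.7; e = 46.7 − 51.7 = -5
m=50: ŷ = -0.3 + 1.3·50 = 64.7; e = 67.7 − 64.7 = 3
m=60: ŷ = -0.3 + 1.3·60 = 77.7; e = 79.7 − 77.7 = 2
m=70: ŷ = -0.3 + 1.3·70 = 90.7; e = 91.7 − 90.7 = 1
m=80: ŷ = -0.3 + 1.3·80 = 103.7; e = 108.7 − 103.7 = 5
m=90: ŷ = -0.3 + 1.3·90 = 116.7; e = 110.7 − 116.7 = -6
|e| > 5.5: m=90 (|e|=6) → 1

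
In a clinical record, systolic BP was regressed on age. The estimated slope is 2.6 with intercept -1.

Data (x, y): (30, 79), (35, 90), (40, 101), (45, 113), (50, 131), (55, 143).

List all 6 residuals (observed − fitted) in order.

2, 0, -2, -3, 2, 1

x=30: ŷ = -1 + 2.6·30 = 77; e = 79 − 77 = 2
x=35: ŷ = -1 + 2.6·35 = 90; e = 90 − 90 = 0
x=40: ŷ = -1 + 2.6·40 = 103; e = 101 − 103 = -2
x=45: ŷ = -1 + 2.6·45 = 116; e = 113 − 116 = -3
x=50: ŷ = -1 + 2.6·50 = 129; e = 131 − 129 = 2
x=55: ŷ = -1 + 2.6·55 = 142; e = 143 − 142 = 1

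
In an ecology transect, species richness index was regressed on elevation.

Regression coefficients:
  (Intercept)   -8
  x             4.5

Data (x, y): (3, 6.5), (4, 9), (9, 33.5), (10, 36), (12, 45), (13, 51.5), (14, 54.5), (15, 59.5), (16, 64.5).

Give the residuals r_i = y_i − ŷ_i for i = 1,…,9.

x=3: ŷ = -8 + 4.5·3 = 5.5; r = 6.5 − 5.5 = 1
x=4: ŷ = -8 + 4.5·4 = 10; r = 9 − 10 = -1
x=9: ŷ = -8 + 4.5·9 = 32.5; r = 33.5 − 32.5 = 1
x=10: ŷ = -8 + 4.5·10 = 37; r = 36 − 37 = -1
x=12: ŷ = -8 + 4.5·12 = 46; r = 45 − 46 = -1
x=13: ŷ = -8 + 4.5·13 = 50.5; r = 51.5 − 50.5 = 1
x=14: ŷ = -8 + 4.5·14 = 55; r = 54.5 − 55 = -0.5
x=15: ŷ = -8 + 4.5·15 = 59.5; r = 59.5 − 59.5 = 0
x=16: ŷ = -8 + 4.5·16 = 64; r = 64.5 − 64 = 0.5

1, -1, 1, -1, -1, 1, -0.5, 0, 0.5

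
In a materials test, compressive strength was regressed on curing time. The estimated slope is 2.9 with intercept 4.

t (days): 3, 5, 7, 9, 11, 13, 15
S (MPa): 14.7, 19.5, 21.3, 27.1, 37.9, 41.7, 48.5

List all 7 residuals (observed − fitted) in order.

2, 1, -3, -3, 2, 0, 1

t=3: Ŝ = 4 + 2.9·3 = 12.7; e = 14.7 − 12.7 = 2
t=5: Ŝ = 4 + 2.9·5 = 18.5; e = 19.5 − 18.5 = 1
t=7: Ŝ = 4 + 2.9·7 = 24.3; e = 21.3 − 24.3 = -3
t=9: Ŝ = 4 + 2.9·9 = 30.1; e = 27.1 − 30.1 = -3
t=11: Ŝ = 4 + 2.9·11 = 35.9; e = 37.9 − 35.9 = 2
t=13: Ŝ = 4 + 2.9·13 = 41.7; e = 41.7 − 41.7 = 0
t=15: Ŝ = 4 + 2.9·15 = 47.5; e = 48.5 − 47.5 = 1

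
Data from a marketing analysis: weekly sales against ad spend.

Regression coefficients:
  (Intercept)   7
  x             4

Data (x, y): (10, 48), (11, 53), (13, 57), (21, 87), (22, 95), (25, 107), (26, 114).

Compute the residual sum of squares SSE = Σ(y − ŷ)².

SSE = 34

x=10: ŷ = 7 + 4·10 = 47; r = 48 − 47 = 1
x=11: ŷ = 7 + 4·11 = 51; r = 53 − 51 = 2
x=13: ŷ = 7 + 4·13 = 59; r = 57 − 59 = -2
x=21: ŷ = 7 + 4·21 = 91; r = 87 − 91 = -4
x=22: ŷ = 7 + 4·22 = 95; r = 95 − 95 = 0
x=25: ŷ = 7 + 4·25 = 107; r = 107 − 107 = 0
x=26: ŷ = 7 + 4·26 = 111; r = 114 − 111 = 3
SSE = 1 + 4 + 4 + 16 + 0 + 0 + 9 = 34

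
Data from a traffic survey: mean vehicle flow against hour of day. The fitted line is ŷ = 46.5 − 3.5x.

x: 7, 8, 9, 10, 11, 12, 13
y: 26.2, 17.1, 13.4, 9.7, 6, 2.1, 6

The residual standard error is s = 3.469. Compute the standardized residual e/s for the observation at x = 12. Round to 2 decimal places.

ŷ = 46.5 − 3.5·12 = 4.5
e = 2.1 − 4.5 = -2.4
e/s = -2.4 / 3.469 = -0.69

-0.69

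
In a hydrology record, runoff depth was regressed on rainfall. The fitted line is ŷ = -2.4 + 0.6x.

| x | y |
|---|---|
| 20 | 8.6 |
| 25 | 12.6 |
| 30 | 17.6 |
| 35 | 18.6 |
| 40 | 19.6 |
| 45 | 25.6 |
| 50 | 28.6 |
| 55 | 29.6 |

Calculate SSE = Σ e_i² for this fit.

SSE = 12

x=20: ŷ = -2.4 + 0.6·20 = 9.6; e = 8.6 − 9.6 = -1
x=25: ŷ = -2.4 + 0.6·25 = 12.6; e = 12.6 − 12.6 = 0
x=30: ŷ = -2.4 + 0.6·30 = 15.6; e = 17.6 − 15.6 = 2
x=35: ŷ = -2.4 + 0.6·35 = 18.6; e = 18.6 − 18.6 = 0
x=40: ŷ = -2.4 + 0.6·40 = 21.6; e = 19.6 − 21.6 = -2
x=45: ŷ = -2.4 + 0.6·45 = 24.6; e = 25.6 − 24.6 = 1
x=50: ŷ = -2.4 + 0.6·50 = 27.6; e = 28.6 − 27.6 = 1
x=55: ŷ = -2.4 + 0.6·55 = 30.6; e = 29.6 − 30.6 = -1
SSE = 1 + 0 + 4 + 0 + 4 + 1 + 1 + 1 = 12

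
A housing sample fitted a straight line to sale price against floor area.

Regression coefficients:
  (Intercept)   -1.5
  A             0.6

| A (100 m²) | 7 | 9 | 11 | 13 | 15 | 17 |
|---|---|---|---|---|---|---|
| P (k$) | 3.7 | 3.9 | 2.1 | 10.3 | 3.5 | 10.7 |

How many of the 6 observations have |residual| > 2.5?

3

A=7: ŷ = -1.5 + 0.6·7 = 2.7; r = 3.7 − 2.7 = 1
A=9: ŷ = -1.5 + 0.6·9 = 3.9; r = 3.9 − 3.9 = 0
A=11: ŷ = -1.5 + 0.6·11 = 5.1; r = 2.1 − 5.1 = -3
A=13: ŷ = -1.5 + 0.6·13 = 6.3; r = 10.3 − 6.3 = 4
A=15: ŷ = -1.5 + 0.6·15 = 7.5; r = 3.5 − 7.5 = -4
A=17: ŷ = -1.5 + 0.6·17 = 8.7; r = 10.7 − 8.7 = 2
|r| > 2.5: A=11 (|r|=3), A=13 (|r|=4), A=15 (|r|=4) → 3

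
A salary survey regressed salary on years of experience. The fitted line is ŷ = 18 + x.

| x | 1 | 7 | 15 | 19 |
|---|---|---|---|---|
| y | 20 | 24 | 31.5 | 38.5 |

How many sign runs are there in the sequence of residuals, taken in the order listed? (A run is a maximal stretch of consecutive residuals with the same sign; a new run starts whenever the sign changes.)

3 runs

x=1: ŷ = 18 + 1 = 19; r = 20 − 19 = 1
x=7: ŷ = 18 + 7 = 25; r = 24 − 25 = -1
x=15: ŷ = 18 + 15 = 33; r = 31.5 − 33 = -1.5
x=19: ŷ = 18 + 19 = 37; r = 38.5 − 37 = 1.5
Signs: + − − +
Runs: +×1, −×2, +×1 → 3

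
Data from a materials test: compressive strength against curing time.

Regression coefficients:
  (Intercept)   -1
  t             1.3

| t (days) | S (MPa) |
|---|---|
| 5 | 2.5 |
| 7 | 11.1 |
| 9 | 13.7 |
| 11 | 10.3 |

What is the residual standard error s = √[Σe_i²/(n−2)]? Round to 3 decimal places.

s = 4.243

t=5: Ŝ = -1 + 1.3·5 = 5.5; e = 2.5 − 5.5 = -3
t=7: Ŝ = -1 + 1.3·7 = 8.1; e = 11.1 − 8.1 = 3
t=9: Ŝ = -1 + 1.3·9 = 10.7; e = 13.7 − 10.7 = 3
t=11: Ŝ = -1 + 1.3·11 = 13.3; e = 10.3 − 13.3 = -3
SSE = 9 + 9 + 9 + 9 = 36
s = √(36/2) = √18 ≈ 4.243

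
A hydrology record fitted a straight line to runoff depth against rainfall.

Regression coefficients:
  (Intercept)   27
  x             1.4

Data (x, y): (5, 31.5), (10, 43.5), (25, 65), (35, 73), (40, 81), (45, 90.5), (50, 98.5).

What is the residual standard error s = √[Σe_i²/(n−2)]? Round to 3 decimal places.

s = 2.720

x=5: ŷ = 27 + 1.4·5 = 34; e = 31.5 − 34 = -2.5
x=10: ŷ = 27 + 1.4·10 = 41; e = 43.5 − 41 = 2.5
x=25: ŷ = 27 + 1.4·25 = 62; e = 65 − 62 = 3
x=35: ŷ = 27 + 1.4·35 = 76; e = 73 − 76 = -3
x=40: ŷ = 27 + 1.4·40 = 83; e = 81 − 83 = -2
x=45: ŷ = 27 + 1.4·45 = 90; e = 90.5 − 90 = 0.5
x=50: ŷ = 27 + 1.4·50 = 97; e = 98.5 − 97 = 1.5
SSE = 6.25 + 6.25 + 9 + 9 + 4 + 0.25 + 2.25 = 37
s = √(37/5) = √7.4 ≈ 2.720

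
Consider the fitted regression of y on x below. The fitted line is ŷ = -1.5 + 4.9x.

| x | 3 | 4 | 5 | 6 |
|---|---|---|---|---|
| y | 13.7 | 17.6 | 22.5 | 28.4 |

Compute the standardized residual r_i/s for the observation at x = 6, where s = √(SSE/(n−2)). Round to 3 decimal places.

0.707

x=3: ŷ = -1.5 + 4.9·3 = 13.2; r = 13.7 − 13.2 = 0.5
x=4: ŷ = -1.5 + 4.9·4 = 18.1; r = 17.6 − 18.1 = -0.5
x=5: ŷ = -1.5 + 4.9·5 = 23; r = 22.5 − 23 = -0.5
x=6: ŷ = -1.5 + 4.9·6 = 27.9; r = 28.4 − 27.9 = 0.5
SSE = 0.25 + 0.25 + 0.25 + 0.25 = 1
s = √(1/2) = 0.707107
r/s = 0.5 / 0.707107 = 0.707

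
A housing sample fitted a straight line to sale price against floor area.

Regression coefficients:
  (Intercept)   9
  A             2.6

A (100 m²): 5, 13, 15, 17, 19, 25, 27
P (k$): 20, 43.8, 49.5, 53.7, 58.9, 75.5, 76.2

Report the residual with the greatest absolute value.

r = -3

A=5: ŷ = 9 + 2.6·5 = 22; r = 20 − 22 = -2
A=13: ŷ = 9 + 2.6·13 = 42.8; r = 43.8 − 42.8 = 1
A=15: ŷ = 9 + 2.6·15 = 48; r = 49.5 − 48 = 1.5
A=17: ŷ = 9 + 2.6·17 = 53.2; r = 53.7 − 53.2 = 0.5
A=19: ŷ = 9 + 2.6·19 = 58.4; r = 58.9 − 58.4 = 0.5
A=25: ŷ = 9 + 2.6·25 = 74; r = 75.5 − 74 = 1.5
A=27: ŷ = 9 + 2.6·27 = 79.2; r = 76.2 − 79.2 = -3
Largest |r| is 3 at A = 27, residual -3.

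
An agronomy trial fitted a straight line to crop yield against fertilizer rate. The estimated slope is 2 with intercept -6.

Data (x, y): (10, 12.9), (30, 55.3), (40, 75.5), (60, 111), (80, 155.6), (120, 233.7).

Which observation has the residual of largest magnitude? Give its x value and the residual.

x = 60, e = -3

x=10: ŷ = -6 + 2·10 = 14; e = 12.9 − 14 = -1.1
x=30: ŷ = -6 + 2·30 = 54; e = 55.3 − 54 = 1.3
x=40: ŷ = -6 + 2·40 = 74; e = 75.5 − 74 = 1.5
x=60: ŷ = -6 + 2·60 = 114; e = 111 − 114 = -3
x=80: ŷ = -6 + 2·80 = 154; e = 155.6 − 154 = 1.6
x=120: ŷ = -6 + 2·120 = 234; e = 233.7 − 234 = -0.3
Largest |e| is 3 at x = 60, residual -3.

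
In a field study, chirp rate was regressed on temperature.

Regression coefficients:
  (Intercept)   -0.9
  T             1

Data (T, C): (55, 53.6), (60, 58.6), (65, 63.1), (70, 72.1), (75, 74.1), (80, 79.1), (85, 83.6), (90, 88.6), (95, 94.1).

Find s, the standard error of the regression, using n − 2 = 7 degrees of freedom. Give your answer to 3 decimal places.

T=55: Ĉ = -0.9 + 55 = 54.1; e = 53.6 − 54.1 = -0.5
T=60: Ĉ = -0.9 + 60 = 59.1; e = 58.6 − 59.1 = -0.5
T=65: Ĉ = -0.9 + 65 = 64.1; e = 63.1 − 64.1 = -1
T=70: Ĉ = -0.9 + 70 = 69.1; e = 72.1 − 69.1 = 3
T=75: Ĉ = -0.9 + 75 = 74.1; e = 74.1 − 74.1 = 0
T=80: Ĉ = -0.9 + 80 = 79.1; e = 79.1 − 79.1 = 0
T=85: Ĉ = -0.9 + 85 = 84.1; e = 83.6 − 84.1 = -0.5
T=90: Ĉ = -0.9 + 90 = 89.1; e = 88.6 − 89.1 = -0.5
T=95: Ĉ = -0.9 + 95 = 94.1; e = 94.1 − 94.1 = 0
SSE = 0.25 + 0.25 + 1 + 9 + 0 + 0 + 0.25 + 0.25 + 0 = 11
s = √(11/7) = √1.57143 ≈ 1.254

s = 1.254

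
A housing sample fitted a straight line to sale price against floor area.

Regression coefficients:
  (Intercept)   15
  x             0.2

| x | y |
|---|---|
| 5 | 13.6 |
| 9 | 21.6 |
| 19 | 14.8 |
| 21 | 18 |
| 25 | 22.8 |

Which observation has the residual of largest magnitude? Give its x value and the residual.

x=5: ŷ = 15 + 0.2·5 = 16; e = 13.6 − 16 = -2.4
x=9: ŷ = 15 + 0.2·9 = 16.8; e = 21.6 − 16.8 = 4.8
x=19: ŷ = 15 + 0.2·19 = 18.8; e = 14.8 − 18.8 = -4
x=21: ŷ = 15 + 0.2·21 = 19.2; e = 18 − 19.2 = -1.2
x=25: ŷ = 15 + 0.2·25 = 20; e = 22.8 − 20 = 2.8
Largest |e| is 4.8 at x = 9, residual 4.8.

x = 9, e = 4.8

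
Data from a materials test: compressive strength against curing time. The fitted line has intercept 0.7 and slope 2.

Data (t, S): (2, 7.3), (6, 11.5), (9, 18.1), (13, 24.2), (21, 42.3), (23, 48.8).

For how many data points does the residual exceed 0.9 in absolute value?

t=2: Ŝ = 0.7 + 2·2 = 4.7; r = 7.3 − 4.7 = 2.6
t=6: Ŝ = 0.7 + 2·6 = 12.7; r = 11.5 − 12.7 = -1.2
t=9: Ŝ = 0.7 + 2·9 = 18.7; r = 18.1 − 18.7 = -0.6
t=13: Ŝ = 0.7 + 2·13 = 26.7; r = 24.2 − 26.7 = -2.5
t=21: Ŝ = 0.7 + 2·21 = 42.7; r = 42.3 − 42.7 = -0.4
t=23: Ŝ = 0.7 + 2·23 = 46.7; r = 48.8 − 46.7 = 2.1
|r| > 0.9: t=2 (|r|=2.6), t=6 (|r|=1.2), t=13 (|r|=2.5), t=23 (|r|=2.1) → 4

4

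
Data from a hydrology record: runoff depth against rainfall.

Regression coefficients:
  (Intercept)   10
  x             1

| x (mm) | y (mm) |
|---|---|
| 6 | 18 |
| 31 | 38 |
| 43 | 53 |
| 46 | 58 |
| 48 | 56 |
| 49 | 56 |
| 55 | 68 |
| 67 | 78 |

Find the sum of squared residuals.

SSE = 40

x=6: ŷ = 10 + 6 = 16; r = 18 − 16 = 2
x=31: ŷ = 10 + 31 = 41; r = 38 − 41 = -3
x=43: ŷ = 10 + 43 = 53; r = 53 − 53 = 0
x=46: ŷ = 10 + 46 = 56; r = 58 − 56 = 2
x=48: ŷ = 10 + 48 = 58; r = 56 − 58 = -2
x=49: ŷ = 10 + 49 = 59; r = 56 − 59 = -3
x=55: ŷ = 10 + 55 = 65; r = 68 − 65 = 3
x=67: ŷ = 10 + 67 = 77; r = 78 − 77 = 1
SSE = 4 + 9 + 0 + 4 + 4 + 9 + 9 + 1 = 40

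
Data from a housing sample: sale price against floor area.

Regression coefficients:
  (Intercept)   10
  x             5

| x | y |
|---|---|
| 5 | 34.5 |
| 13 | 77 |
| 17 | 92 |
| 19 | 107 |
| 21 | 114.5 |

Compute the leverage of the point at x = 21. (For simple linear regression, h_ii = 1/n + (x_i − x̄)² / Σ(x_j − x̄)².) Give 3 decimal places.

x̄ = (5 + 13 + 17 + 19 + 21)/5 = 15
Σ(x − x̄)² = 100 + 4 + 4 + 16 + 36 = 160
h = 1/5 + (6)²/160 = 0.2 + 0.225 = 0.425

h = 0.425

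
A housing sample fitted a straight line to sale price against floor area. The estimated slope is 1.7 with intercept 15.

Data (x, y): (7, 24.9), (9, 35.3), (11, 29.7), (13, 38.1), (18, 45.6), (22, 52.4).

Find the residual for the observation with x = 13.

e = 1

ŷ = 15 + 1.7·13 = 37.1
e = 38.1 − 37.1 = 1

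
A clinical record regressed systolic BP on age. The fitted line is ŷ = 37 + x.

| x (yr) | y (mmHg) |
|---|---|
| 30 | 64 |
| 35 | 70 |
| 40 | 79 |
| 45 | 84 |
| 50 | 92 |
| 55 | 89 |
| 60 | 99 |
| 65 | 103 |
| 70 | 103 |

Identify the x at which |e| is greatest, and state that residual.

x = 50, e = 5

x=30: ŷ = 37 + 30 = 67; e = 64 − 67 = -3
x=35: ŷ = 37 + 35 = 72; e = 70 − 72 = -2
x=40: ŷ = 37 + 40 = 77; e = 79 − 77 = 2
x=45: ŷ = 37 + 45 = 82; e = 84 − 82 = 2
x=50: ŷ = 37 + 50 = 87; e = 92 − 87 = 5
x=55: ŷ = 37 + 55 = 92; e = 89 − 92 = -3
x=60: ŷ = 37 + 60 = 97; e = 99 − 97 = 2
x=65: ŷ = 37 + 65 = 102; e = 103 − 102 = 1
x=70: ŷ = 37 + 70 = 107; e = 103 − 107 = -4
Largest |e| is 5 at x = 50, residual 5.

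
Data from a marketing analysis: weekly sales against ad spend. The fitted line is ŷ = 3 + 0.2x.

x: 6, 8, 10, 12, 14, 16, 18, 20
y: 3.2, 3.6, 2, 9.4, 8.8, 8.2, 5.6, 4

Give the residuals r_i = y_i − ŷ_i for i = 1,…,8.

-1, -1, -3, 4, 3, 2, -1, -3

x=6: ŷ = 3 + 0.2·6 = 4.2; r = 3.2 − 4.2 = -1
x=8: ŷ = 3 + 0.2·8 = 4.6; r = 3.6 − 4.6 = -1
x=10: ŷ = 3 + 0.2·10 = 5; r = 2 − 5 = -3
x=12: ŷ = 3 + 0.2·12 = 5.4; r = 9.4 − 5.4 = 4
x=14: ŷ = 3 + 0.2·14 = 5.8; r = 8.8 − 5.8 = 3
x=16: ŷ = 3 + 0.2·16 = 6.2; r = 8.2 − 6.2 = 2
x=18: ŷ = 3 + 0.2·18 = 6.6; r = 5.6 − 6.6 = -1
x=20: ŷ = 3 + 0.2·20 = 7; r = 4 − 7 = -3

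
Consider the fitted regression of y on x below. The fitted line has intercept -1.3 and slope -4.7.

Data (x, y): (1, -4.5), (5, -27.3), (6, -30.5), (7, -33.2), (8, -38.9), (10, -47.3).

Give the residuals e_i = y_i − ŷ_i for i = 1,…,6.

1.5, -2.5, -1, 1, 0, 1

x=1: ŷ = -1.3 − 4.7·1 = -6; e = -4.5 − (-6) = 1.5
x=5: ŷ = -1.3 − 4.7·5 = -24.8; e = -27.3 − (-24.8) = -2.5
x=6: ŷ = -1.3 − 4.7·6 = -29.5; e = -30.5 − (-29.5) = -1
x=7: ŷ = -1.3 − 4.7·7 = -34.2; e = -33.2 − (-34.2) = 1
x=8: ŷ = -1.3 − 4.7·8 = -38.9; e = -38.9 − (-38.9) = 0
x=10: ŷ = -1.3 − 4.7·10 = -48.3; e = -47.3 − (-48.3) = 1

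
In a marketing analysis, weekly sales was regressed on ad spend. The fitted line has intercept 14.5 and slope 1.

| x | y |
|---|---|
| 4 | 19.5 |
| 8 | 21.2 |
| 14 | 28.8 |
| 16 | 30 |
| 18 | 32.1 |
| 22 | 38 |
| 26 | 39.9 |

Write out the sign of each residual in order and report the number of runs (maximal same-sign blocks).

6 runs

x=4: ŷ = 14.5 + 4 = 18.5; r = 19.5 − 18.5 = 1
x=8: ŷ = 14.5 + 8 = 22.5; r = 21.2 − 22.5 = -1.3
x=14: ŷ = 14.5 + 14 = 28.5; r = 28.8 − 28.5 = 0.3
x=16: ŷ = 14.5 + 16 = 30.5; r = 30 − 30.5 = -0.5
x=18: ŷ = 14.5 + 18 = 32.5; r = 32.1 − 32.5 = -0.4
x=22: ŷ = 14.5 + 22 = 36.5; r = 38 − 36.5 = 1.5
x=26: ŷ = 14.5 + 26 = 40.5; r = 39.9 − 40.5 = -0.6
Signs: + − + − − + −
Runs: +×1, −×1, +×1, −×2, +×1, −×1 → 6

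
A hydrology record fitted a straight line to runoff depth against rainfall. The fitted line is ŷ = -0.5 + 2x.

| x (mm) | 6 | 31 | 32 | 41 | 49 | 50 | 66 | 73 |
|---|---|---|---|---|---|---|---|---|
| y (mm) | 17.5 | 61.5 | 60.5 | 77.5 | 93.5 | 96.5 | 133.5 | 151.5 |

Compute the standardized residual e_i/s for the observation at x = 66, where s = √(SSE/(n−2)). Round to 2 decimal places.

0.44

x=6: ŷ = -0.5 + 2·6 = 11.5; e = 17.5 − 11.5 = 6
x=31: ŷ = -0.5 + 2·31 = 61.5; e = 61.5 − 61.5 = 0
x=32: ŷ = -0.5 + 2·32 = 63.5; e = 60.5 − 63.5 = -3
x=41: ŷ = -0.5 + 2·41 = 81.5; e = 77.5 − 81.5 = -4
x=49: ŷ = -0.5 + 2·49 = 97.5; e = 93.5 − 97.5 = -4
x=50: ŷ = -0.5 + 2·50 = 99.5; e = 96.5 − 99.5 = -3
x=66: ŷ = -0.5 + 2·66 = 131.5; e = 133.5 − 131.5 = 2
x=73: ŷ = -0.5 + 2·73 = 145.5; e = 151.5 − 145.5 = 6
SSE = 36 + 0 + 9 + 16 + 16 + 9 + 4 + 36 = 126
s = √(126/6) = 4.58258
e/s = 2 / 4.58258 = 0.44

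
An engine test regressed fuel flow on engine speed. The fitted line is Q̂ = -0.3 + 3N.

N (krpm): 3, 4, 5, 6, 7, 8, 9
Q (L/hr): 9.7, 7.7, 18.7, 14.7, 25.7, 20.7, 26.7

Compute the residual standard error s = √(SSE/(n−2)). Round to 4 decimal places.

N=3: Q̂ = -0.3 + 3·3 = 8.7; r = 9.7 − 8.7 = 1
N=4: Q̂ = -0.3 + 3·4 = 11.7; r = 7.7 − 11.7 = -4
N=5: Q̂ = -0.3 + 3·5 = 14.7; r = 18.7 − 14.7 = 4
N=6: Q̂ = -0.3 + 3·6 = 17.7; r = 14.7 − 17.7 = -3
N=7: Q̂ = -0.3 + 3·7 = 20.7; r = 25.7 − 20.7 = 5
N=8: Q̂ = -0.3 + 3·8 = 23.7; r = 20.7 − 23.7 = -3
N=9: Q̂ = -0.3 + 3·9 = 26.7; r = 26.7 − 26.7 = 0
SSE = 1 + 16 + 16 + 9 + 25 + 9 + 0 = 76
s = √(76/5) = √15.2 ≈ 3.8987

s = 3.8987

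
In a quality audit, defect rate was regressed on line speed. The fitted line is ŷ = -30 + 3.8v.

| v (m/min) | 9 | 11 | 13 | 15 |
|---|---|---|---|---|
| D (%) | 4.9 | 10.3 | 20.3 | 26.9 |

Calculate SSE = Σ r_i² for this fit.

v=9: ŷ = -30 + 3.8·9 = 4.2; r = 4.9 − 4.2 = 0.7
v=11: ŷ = -30 + 3.8·11 = 11.8; r = 10.3 − 11.8 = -1.5
v=13: ŷ = -30 + 3.8·13 = 19.4; r = 20.3 − 19.4 = 0.9
v=15: ŷ = -30 + 3.8·15 = 27; r = 26.9 − 27 = -0.1
SSE = 0.49 + 2.25 + 0.81 + 0.01 = 3.56

SSE = 3.56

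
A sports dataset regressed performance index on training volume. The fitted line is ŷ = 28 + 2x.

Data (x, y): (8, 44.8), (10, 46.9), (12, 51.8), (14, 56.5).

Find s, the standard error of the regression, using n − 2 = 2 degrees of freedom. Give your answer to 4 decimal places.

s = 1.0344

x=8: ŷ = 28 + 2·8 = 44; r = 44.8 − 44 = 0.8
x=10: ŷ = 28 + 2·10 = 48; r = 46.9 − 48 = -1.1
x=12: ŷ = 28 + 2·12 = 52; r = 51.8 − 52 = -0.2
x=14: ŷ = 28 + 2·14 = 56; r = 56.5 − 56 = 0.5
SSE = 0.64 + 1.21 + 0.04 + 0.25 = 2.14
s = √(2.14/2) = √1.07 ≈ 1.0344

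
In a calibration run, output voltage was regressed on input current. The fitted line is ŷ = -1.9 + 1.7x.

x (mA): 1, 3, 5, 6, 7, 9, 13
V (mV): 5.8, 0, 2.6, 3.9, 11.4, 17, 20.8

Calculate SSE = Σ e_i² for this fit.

SSE = 96.88

x=1: ŷ = -1.9 + 1.7·1 = -0.2; e = 5.8 − (-0.2) = 6
x=3: ŷ = -1.9 + 1.7·3 = 3.2; e = 0 − 3.2 = -3.2
x=5: ŷ = -1.9 + 1.7·5 = 6.6; e = 2.6 − 6.6 = -4
x=6: ŷ = -1.9 + 1.7·6 = 8.3; e = 3.9 − 8.3 = -4.4
x=7: ŷ = -1.9 + 1.7·7 = 10; e = 11.4 − 10 = 1.4
x=9: ŷ = -1.9 + 1.7·9 = 13.4; e = 17 − 13.4 = 3.6
x=13: ŷ = -1.9 + 1.7·13 = 20.2; e = 20.8 − 20.2 = 0.6
SSE = 36 + 10.24 + 16 + 19.36 + 1.96 + 12.96 + 0.36 = 96.88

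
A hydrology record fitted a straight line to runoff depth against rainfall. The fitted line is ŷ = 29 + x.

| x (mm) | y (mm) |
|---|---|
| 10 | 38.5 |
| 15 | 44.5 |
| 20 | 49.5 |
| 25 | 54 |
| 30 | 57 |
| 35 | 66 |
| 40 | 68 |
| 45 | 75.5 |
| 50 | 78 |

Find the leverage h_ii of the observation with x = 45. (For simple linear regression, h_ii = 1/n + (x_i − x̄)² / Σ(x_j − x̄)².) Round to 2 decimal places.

h = 0.26

x̄ = (10 + 15 + 20 + 25 + 30 + 35 + 40 + 45 + 50)/9 = 30
Σ(x − x̄)² = 400 + 225 + 100 + 25 + 0 + 25 + 100 + 225 + 400 = 1500
h = 1/9 + (15)²/1500 = 0.111111 + 0.15 = 0.26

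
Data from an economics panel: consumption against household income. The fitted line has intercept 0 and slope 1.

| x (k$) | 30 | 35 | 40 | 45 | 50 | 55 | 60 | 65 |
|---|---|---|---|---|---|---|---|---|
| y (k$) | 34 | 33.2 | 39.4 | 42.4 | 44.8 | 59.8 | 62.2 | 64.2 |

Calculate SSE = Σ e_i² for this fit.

SSE = 81.92

x=30: ŷ = 30 = 30; e = 34 − 30 = 4
x=35: ŷ = 35 = 35; e = 33.2 − 35 = -1.8
x=40: ŷ = 40 = 40; e = 39.4 − 40 = -0.6
x=45: ŷ = 45 = 45; e = 42.4 − 45 = -2.6
x=50: ŷ = 50 = 50; e = 44.8 − 50 = -5.2
x=55: ŷ = 55 = 55; e = 59.8 − 55 = 4.8
x=60: ŷ = 60 = 60; e = 62.2 − 60 = 2.2
x=65: ŷ = 65 = 65; e = 64.2 − 65 = -0.8
SSE = 16 + 3.24 + 0.36 + 6.76 + 27.04 + 23.04 + 4.84 + 0.64 = 81.92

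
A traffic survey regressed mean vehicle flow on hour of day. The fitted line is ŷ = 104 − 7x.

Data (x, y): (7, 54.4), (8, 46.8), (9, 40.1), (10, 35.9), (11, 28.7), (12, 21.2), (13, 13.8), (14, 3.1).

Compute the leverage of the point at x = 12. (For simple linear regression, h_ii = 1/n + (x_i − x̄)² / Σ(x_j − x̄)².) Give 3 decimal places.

h = 0.179

x̄ = (7 + 8 + 9 + 10 + 11 + 12 + 13 + 14)/8 = 10.5
Σ(x − x̄)² = 12.25 + 6.25 + 2.25 + 0.25 + 0.25 + 2.25 + 6.25 + 12.25 = 42
h = 1/8 + (1.5)²/42 = 0.125 + 0.0535714 = 0.179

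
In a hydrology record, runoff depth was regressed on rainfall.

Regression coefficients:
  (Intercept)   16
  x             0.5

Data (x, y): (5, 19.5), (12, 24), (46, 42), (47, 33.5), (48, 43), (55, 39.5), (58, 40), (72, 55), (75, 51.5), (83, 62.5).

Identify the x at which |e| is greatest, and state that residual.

x=5: ŷ = 16 + 0.5·5 = 18.5; e = 19.5 − 18.5 = 1
x=12: ŷ = 16 + 0.5·12 = 22; e = 24 − 22 = 2
x=46: ŷ = 16 + 0.5·46 = 39; e = 42 − 39 = 3
x=47: ŷ = 16 + 0.5·47 = 39.5; e = 33.5 − 39.5 = -6
x=48: ŷ = 16 + 0.5·48 = 40; e = 43 − 40 = 3
x=55: ŷ = 16 + 0.5·55 = 43.5; e = 39.5 − 43.5 = -4
x=58: ŷ = 16 + 0.5·58 = 45; e = 40 − 45 = -5
x=72: ŷ = 16 + 0.5·72 = 52; e = 55 − 52 = 3
x=75: ŷ = 16 + 0.5·75 = 53.5; e = 51.5 − 53.5 = -2
x=83: ŷ = 16 + 0.5·83 = 57.5; e = 62.5 − 57.5 = 5
Largest |e| is 6 at x = 47, residual -6.

x = 47, e = -6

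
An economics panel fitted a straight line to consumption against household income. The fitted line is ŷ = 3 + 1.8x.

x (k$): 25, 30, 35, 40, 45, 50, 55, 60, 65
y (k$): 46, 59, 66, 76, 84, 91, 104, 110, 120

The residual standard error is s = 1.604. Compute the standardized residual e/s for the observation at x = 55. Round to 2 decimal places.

ŷ = 3 + 1.8·55 = 102
e = 104 − 102 = 2
e/s = 2 / 1.604 = 1.25

1.25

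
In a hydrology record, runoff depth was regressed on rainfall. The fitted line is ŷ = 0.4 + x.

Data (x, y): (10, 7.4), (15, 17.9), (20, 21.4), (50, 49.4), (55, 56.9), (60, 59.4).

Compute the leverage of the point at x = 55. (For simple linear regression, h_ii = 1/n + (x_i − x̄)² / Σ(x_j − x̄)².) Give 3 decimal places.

x̄ = (10 + 15 + 20 + 50 + 55 + 60)/6 = 35
Σ(x − x̄)² = 625 + 400 + 225 + 225 + 400 + 625 = 2500
h = 1/6 + (20)²/2500 = 0.166667 + 0.16 = 0.327

h = 0.327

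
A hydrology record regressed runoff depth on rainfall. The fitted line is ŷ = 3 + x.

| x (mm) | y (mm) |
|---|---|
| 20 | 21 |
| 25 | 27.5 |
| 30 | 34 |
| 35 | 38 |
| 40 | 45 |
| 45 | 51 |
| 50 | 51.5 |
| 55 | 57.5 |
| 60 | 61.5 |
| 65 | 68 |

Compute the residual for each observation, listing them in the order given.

-2, -0.5, 1, 0, 2, 3, -1.5, -0.5, -1.5, 0

x=20: ŷ = 3 + 20 = 23; r = 21 − 23 = -2
x=25: ŷ = 3 + 25 = 28; r = 27.5 − 28 = -0.5
x=30: ŷ = 3 + 30 = 33; r = 34 − 33 = 1
x=35: ŷ = 3 + 35 = 38; r = 38 − 38 = 0
x=40: ŷ = 3 + 40 = 43; r = 45 − 43 = 2
x=45: ŷ = 3 + 45 = 48; r = 51 − 48 = 3
x=50: ŷ = 3 + 50 = 53; r = 51.5 − 53 = -1.5
x=55: ŷ = 3 + 55 = 58; r = 57.5 − 58 = -0.5
x=60: ŷ = 3 + 60 = 63; r = 61.5 − 63 = -1.5
x=65: ŷ = 3 + 65 = 68; r = 68 − 68 = 0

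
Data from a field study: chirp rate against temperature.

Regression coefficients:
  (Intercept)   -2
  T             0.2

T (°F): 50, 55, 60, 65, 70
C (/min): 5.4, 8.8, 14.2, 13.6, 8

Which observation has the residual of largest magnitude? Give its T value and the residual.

T=50: Ĉ = -2 + 0.2·50 = 8; r = 5.4 − 8 = -2.6
T=55: Ĉ = -2 + 0.2·55 = 9; r = 8.8 − 9 = -0.2
T=60: Ĉ = -2 + 0.2·60 = 10; r = 14.2 − 10 = 4.2
T=65: Ĉ = -2 + 0.2·65 = 11; r = 13.6 − 11 = 2.6
T=70: Ĉ = -2 + 0.2·70 = 12; r = 8 − 12 = -4
Largest |r| is 4.2 at T = 60, residual 4.2.

T = 60, r = 4.2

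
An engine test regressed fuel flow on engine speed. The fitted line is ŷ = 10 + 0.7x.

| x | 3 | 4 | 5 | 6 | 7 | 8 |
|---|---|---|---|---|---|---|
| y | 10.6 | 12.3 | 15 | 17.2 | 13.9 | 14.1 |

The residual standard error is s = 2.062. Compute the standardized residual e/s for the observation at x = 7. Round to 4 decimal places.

-0.4850

ŷ = 10 + 0.7·7 = 14.9
e = 13.9 − 14.9 = -1
e/s = -1 / 2.062 = -0.4850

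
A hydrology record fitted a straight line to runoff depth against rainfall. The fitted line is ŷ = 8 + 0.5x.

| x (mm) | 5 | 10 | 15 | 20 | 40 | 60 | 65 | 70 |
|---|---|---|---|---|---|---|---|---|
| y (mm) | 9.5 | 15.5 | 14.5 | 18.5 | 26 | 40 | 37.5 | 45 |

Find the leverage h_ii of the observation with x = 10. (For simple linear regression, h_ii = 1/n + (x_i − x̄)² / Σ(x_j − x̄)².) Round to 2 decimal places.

h = 0.26

x̄ = (5 + 10 + 15 + 20 + 40 + 60 + 65 + 70)/8 = 35.625
Σ(x − x̄)² = 937.891 + 656.641 + 425.391 + 244.141 + 19.1406 + 594.141 + 862.891 + 1181.64 = 4921.88
h = 1/8 + (-25.625)²/4921.88 = 0.125 + 0.133413 = 0.26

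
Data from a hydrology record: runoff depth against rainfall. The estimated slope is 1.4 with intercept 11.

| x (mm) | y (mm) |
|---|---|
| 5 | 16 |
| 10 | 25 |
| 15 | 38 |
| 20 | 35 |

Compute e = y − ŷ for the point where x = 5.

e = -2

ŷ = 11 + 1.4·5 = 18
e = 16 − 18 = -2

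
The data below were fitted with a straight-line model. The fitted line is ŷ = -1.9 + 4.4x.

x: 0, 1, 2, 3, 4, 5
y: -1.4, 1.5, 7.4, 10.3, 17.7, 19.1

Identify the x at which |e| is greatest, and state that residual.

x = 4, e = 2

x=0: ŷ = -1.9 + 4.4·0 = -1.9; e = -1.4 − (-1.9) = 0.5
x=1: ŷ = -1.9 + 4.4·1 = 2.5; e = 1.5 − 2.5 = -1
x=2: ŷ = -1.9 + 4.4·2 = 6.9; e = 7.4 − 6.9 = 0.5
x=3: ŷ = -1.9 + 4.4·3 = 11.3; e = 10.3 − 11.3 = -1
x=4: ŷ = -1.9 + 4.4·4 = 15.7; e = 17.7 − 15.7 = 2
x=5: ŷ = -1.9 + 4.4·5 = 20.1; e = 19.1 − 20.1 = -1
Largest |e| is 2 at x = 4, residual 2.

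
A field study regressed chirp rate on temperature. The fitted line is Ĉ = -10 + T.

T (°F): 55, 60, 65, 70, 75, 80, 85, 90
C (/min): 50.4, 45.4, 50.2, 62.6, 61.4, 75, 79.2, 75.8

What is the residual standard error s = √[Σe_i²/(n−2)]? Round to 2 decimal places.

T=55: Ĉ = -10 + 55 = 45; e = 50.4 − 45 = 5.4
T=60: Ĉ = -10 + 60 = 50; e = 45.4 − 50 = -4.6
T=65: Ĉ = -10 + 65 = 55; e = 50.2 − 55 = -4.8
T=70: Ĉ = -10 + 70 = 60; e = 62.6 − 60 = 2.6
T=75: Ĉ = -10 + 75 = 65; e = 61.4 − 65 = -3.6
T=80: Ĉ = -10 + 80 = 70; e = 75 − 70 = 5
T=85: Ĉ = -10 + 85 = 75; e = 79.2 − 75 = 4.2
T=90: Ĉ = -10 + 90 = 80; e = 75.8 − 80 = -4.2
SSE = 29.16 + 21.16 + 23.04 + 6.76 + 12.96 + 25 + 17.64 + 17.64 = 153.36
s = √(153.36/6) = √25.56 ≈ 5.06

s = 5.06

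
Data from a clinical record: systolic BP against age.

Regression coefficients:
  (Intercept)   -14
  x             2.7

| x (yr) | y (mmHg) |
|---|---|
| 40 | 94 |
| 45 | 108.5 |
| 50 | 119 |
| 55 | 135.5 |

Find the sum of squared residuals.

SSE = 6

x=40: ŷ = -14 + 2.7·40 = 94; r = 94 − 94 = 0
x=45: ŷ = -14 + 2.7·45 = 107.5; r = 108.5 − 107.5 = 1
x=50: ŷ = -14 + 2.7·50 = 121; r = 119 − 121 = -2
x=55: ŷ = -14 + 2.7·55 = 134.5; r = 135.5 − 134.5 = 1
SSE = 0 + 1 + 4 + 1 = 6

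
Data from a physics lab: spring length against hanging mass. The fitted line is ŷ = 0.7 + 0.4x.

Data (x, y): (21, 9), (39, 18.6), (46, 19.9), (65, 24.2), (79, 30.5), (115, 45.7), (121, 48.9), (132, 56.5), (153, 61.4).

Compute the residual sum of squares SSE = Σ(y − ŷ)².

SSE = 25.72

x=21: ŷ = 0.7 + 0.4·21 = 9.1; r = 9 − 9.1 = -0.1
x=39: ŷ = 0.7 + 0.4·39 = 16.3; r = 18.6 − 16.3 = 2.3
x=46: ŷ = 0.7 + 0.4·46 = 19.1; r = 19.9 − 19.1 = 0.8
x=65: ŷ = 0.7 + 0.4·65 = 26.7; r = 24.2 − 26.7 = -2.5
x=79: ŷ = 0.7 + 0.4·79 = 32.3; r = 30.5 − 32.3 = -1.8
x=115: ŷ = 0.7 + 0.4·115 = 46.7; r = 45.7 − 46.7 = -1
x=121: ŷ = 0.7 + 0.4·121 = 49.1; r = 48.9 − 49.1 = -0.2
x=132: ŷ = 0.7 + 0.4·132 = 53.5; r = 56.5 − 53.5 = 3
x=153: ŷ = 0.7 + 0.4·153 = 61.9; r = 61.4 − 61.9 = -0.5
SSE = 0.01 + 5.29 + 0.64 + 6.25 + 3.24 + 1 + 0.04 + 9 + 0.25 = 25.72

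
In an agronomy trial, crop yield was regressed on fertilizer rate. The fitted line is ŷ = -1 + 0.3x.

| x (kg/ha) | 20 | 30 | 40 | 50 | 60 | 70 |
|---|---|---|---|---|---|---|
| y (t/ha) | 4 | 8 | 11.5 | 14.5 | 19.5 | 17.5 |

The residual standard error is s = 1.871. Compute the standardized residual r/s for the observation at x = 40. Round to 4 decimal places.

ŷ = -1 + 0.3·40 = 11
r = 11.5 − 11 = 0.5
r/s = 0.5 / 1.871 = 0.2672

0.2672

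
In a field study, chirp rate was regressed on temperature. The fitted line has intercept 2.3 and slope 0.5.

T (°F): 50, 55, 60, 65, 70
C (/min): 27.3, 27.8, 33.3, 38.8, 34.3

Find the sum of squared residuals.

SSE = 30

T=50: Ĉ = 2.3 + 0.5·50 = 27.3; e = 27.3 − 27.3 = 0
T=55: Ĉ = 2.3 + 0.5·55 = 29.8; e = 27.8 − 29.8 = -2
T=60: Ĉ = 2.3 + 0.5·60 = 32.3; e = 33.3 − 32.3 = 1
T=65: Ĉ = 2.3 + 0.5·65 = 34.8; e = 38.8 − 34.8 = 4
T=70: Ĉ = 2.3 + 0.5·70 = 37.3; e = 34.3 − 37.3 = -3
SSE = 0 + 4 + 1 + 16 + 9 = 30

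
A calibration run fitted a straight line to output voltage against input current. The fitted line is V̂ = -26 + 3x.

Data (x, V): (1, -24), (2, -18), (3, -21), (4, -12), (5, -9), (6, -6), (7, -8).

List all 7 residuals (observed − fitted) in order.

-1, 2, -4, 2, 2, 2, -3

x=1: V̂ = -26 + 3·1 = -23; r = -24 − (-23) = -1
x=2: V̂ = -26 + 3·2 = -20; r = -18 − (-20) = 2
x=3: V̂ = -26 + 3·3 = -17; r = -21 − (-17) = -4
x=4: V̂ = -26 + 3·4 = -14; r = -12 − (-14) = 2
x=5: V̂ = -26 + 3·5 = -11; r = -9 − (-11) = 2
x=6: V̂ = -26 + 3·6 = -8; r = -6 − (-8) = 2
x=7: V̂ = -26 + 3·7 = -5; r = -8 − (-5) = -3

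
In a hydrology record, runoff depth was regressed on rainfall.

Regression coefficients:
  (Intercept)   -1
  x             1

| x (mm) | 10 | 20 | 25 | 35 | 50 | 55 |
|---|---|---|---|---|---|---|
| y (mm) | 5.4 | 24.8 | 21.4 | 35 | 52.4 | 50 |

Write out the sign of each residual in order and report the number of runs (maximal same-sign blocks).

5 runs

x=10: ŷ = -1 + 10 = 9; r = 5.4 − 9 = -3.6
x=20: ŷ = -1 + 20 = 19; r = 24.8 − 19 = 5.8
x=25: ŷ = -1 + 25 = 24; r = 21.4 − 24 = -2.6
x=35: ŷ = -1 + 35 = 34; r = 35 − 34 = 1
x=50: ŷ = -1 + 50 = 49; r = 52.4 − 49 = 3.4
x=55: ŷ = -1 + 55 = 54; r = 50 − 54 = -4
Signs: − + − + + −
Runs: −×1, +×1, −×1, +×2, −×1 → 5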